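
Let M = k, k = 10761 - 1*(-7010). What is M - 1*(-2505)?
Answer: 20276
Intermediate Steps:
k = 17771 (k = 10761 + 7010 = 17771)
M = 17771
M - 1*(-2505) = 17771 - 1*(-2505) = 17771 + 2505 = 20276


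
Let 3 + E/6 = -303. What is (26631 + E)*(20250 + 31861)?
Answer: 1292092245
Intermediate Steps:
E = -1836 (E = -18 + 6*(-303) = -18 - 1818 = -1836)
(26631 + E)*(20250 + 31861) = (26631 - 1836)*(20250 + 31861) = 24795*52111 = 1292092245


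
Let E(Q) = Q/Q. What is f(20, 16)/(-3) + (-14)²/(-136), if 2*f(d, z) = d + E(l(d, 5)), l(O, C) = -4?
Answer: -84/17 ≈ -4.9412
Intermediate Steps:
E(Q) = 1
f(d, z) = ½ + d/2 (f(d, z) = (d + 1)/2 = (1 + d)/2 = ½ + d/2)
f(20, 16)/(-3) + (-14)²/(-136) = (½ + (½)*20)/(-3) + (-14)²/(-136) = (½ + 10)*(-⅓) + 196*(-1/136) = (21/2)*(-⅓) - 49/34 = -7/2 - 49/34 = -84/17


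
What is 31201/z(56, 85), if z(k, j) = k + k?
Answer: 31201/112 ≈ 278.58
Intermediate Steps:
z(k, j) = 2*k
31201/z(56, 85) = 31201/((2*56)) = 31201/112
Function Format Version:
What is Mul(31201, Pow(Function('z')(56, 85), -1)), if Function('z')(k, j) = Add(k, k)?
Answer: Rational(31201, 112) ≈ 278.58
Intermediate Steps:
Function('z')(k, j) = Mul(2, k)
Mul(31201, Pow(Function('z')(56, 85), -1)) = Mul(31201, Pow(Mul(2, 56), -1)) = Mul(31201, Pow(112, -1)) = Mul(31201, Rational(1, 112)) = Rational(31201, 112)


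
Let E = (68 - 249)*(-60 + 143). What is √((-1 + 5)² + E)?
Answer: I*√15007 ≈ 122.5*I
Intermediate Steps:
E = -15023 (E = -181*83 = -15023)
√((-1 + 5)² + E) = √((-1 + 5)² - 15023) = √(4² - 15023) = √(16 - 15023) = √(-15007) = I*√15007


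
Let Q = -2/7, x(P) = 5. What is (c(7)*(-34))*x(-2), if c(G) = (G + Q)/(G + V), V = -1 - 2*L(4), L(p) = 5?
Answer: 3995/14 ≈ 285.36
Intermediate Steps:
V = -11 (V = -1 - 2*5 = -1 - 10 = -11)
Q = -2/7 (Q = -2*1/7 = -2/7 ≈ -0.28571)
c(G) = (-2/7 + G)/(-11 + G) (c(G) = (G - 2/7)/(G - 11) = (-2/7 + G)/(-11 + G))
(c(7)*(-34))*x(-2) = (((-2/7 + 7)/(-11 + 7))*(-34))*5 = (((47/7)/(-4))*(-34))*5 = (-1/4*47/7*(-34))*5 = -47/28*(-34)*5 = (799/14)*5 = 3995/14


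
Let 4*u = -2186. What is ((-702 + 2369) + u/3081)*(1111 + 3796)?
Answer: 50399605627/6162 ≈ 8.1791e+6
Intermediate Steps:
u = -1093/2 (u = (1/4)*(-2186) = -1093/2 ≈ -546.50)
((-702 + 2369) + u/3081)*(1111 + 3796) = ((-702 + 2369) - 1093/2/3081)*(1111 + 3796) = (1667 - 1093/2*1/3081)*4907 = (1667 - 1093/6162)*4907 = (10270961/6162)*4907 = 50399605627/6162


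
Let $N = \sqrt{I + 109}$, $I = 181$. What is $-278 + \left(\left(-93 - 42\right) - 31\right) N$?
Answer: $-278 - 166 \sqrt{290} \approx -3104.9$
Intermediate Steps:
$N = \sqrt{290}$ ($N = \sqrt{181 + 109} = \sqrt{290} \approx 17.029$)
$-278 + \left(\left(-93 - 42\right) - 31\right) N = -278 + \left(\left(-93 - 42\right) - 31\right) \sqrt{290} = -278 + \left(-135 - 31\right) \sqrt{290} = -278 - 166 \sqrt{290}$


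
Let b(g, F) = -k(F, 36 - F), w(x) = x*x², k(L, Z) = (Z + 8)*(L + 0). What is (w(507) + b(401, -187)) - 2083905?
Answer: 128283135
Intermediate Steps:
k(L, Z) = L*(8 + Z) (k(L, Z) = (8 + Z)*L = L*(8 + Z))
w(x) = x³
b(g, F) = -F*(44 - F) (b(g, F) = -F*(8 + (36 - F)) = -F*(44 - F))
(w(507) + b(401, -187)) - 2083905 = (507³ - 187*(-44 - 187)) - 2083905 = (130323843 - 187*(-231)) - 2083905 = (130323843 + 43197) - 2083905 = 130367040 - 2083905 = 128283135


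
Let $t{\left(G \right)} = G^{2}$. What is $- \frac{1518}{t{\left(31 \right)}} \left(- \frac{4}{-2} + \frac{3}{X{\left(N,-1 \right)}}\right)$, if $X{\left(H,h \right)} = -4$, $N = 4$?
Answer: $- \frac{3795}{1922} \approx -1.9745$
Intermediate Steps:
$- \frac{1518}{t{\left(31 \right)}} \left(- \frac{4}{-2} + \frac{3}{X{\left(N,-1 \right)}}\right) = - \frac{1518}{31^{2}} \left(- \frac{4}{-2} + \frac{3}{-4}\right) = - \frac{1518}{961} \left(\left(-4\right) \left(- \frac{1}{2}\right) + 3 \left(- \frac{1}{4}\right)\right) = \left(-1518\right) \frac{1}{961} \left(2 - \frac{3}{4}\right) = \left(- \frac{1518}{961}\right) \frac{5}{4} = - \frac{3795}{1922}$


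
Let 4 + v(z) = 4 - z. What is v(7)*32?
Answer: -224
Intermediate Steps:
v(z) = -z (v(z) = -4 + (4 - z) = -z)
v(7)*32 = -1*7*32 = -7*32 = -224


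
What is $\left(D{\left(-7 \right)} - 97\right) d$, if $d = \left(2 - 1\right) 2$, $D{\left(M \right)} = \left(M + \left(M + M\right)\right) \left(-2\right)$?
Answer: $-110$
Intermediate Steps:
$D{\left(M \right)} = - 6 M$ ($D{\left(M \right)} = \left(M + 2 M\right) \left(-2\right) = 3 M \left(-2\right) = - 6 M$)
$d = 2$ ($d = 1 \cdot 2 = 2$)
$\left(D{\left(-7 \right)} - 97\right) d = \left(\left(-6\right) \left(-7\right) - 97\right) 2 = \left(42 - 97\right) 2 = \left(-55\right) 2 = -110$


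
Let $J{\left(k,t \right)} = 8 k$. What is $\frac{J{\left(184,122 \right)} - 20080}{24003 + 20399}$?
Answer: $- \frac{9304}{22201} \approx -0.41908$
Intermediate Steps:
$\frac{J{\left(184,122 \right)} - 20080}{24003 + 20399} = \frac{8 \cdot 184 - 20080}{24003 + 20399} = \frac{1472 - 20080}{44402} = \left(-18608\right) \frac{1}{44402} = - \frac{9304}{22201}$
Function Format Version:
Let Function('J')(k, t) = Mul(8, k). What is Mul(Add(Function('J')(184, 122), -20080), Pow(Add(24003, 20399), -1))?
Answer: Rational(-9304, 22201) ≈ -0.41908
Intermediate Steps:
Mul(Add(Function('J')(184, 122), -20080), Pow(Add(24003, 20399), -1)) = Mul(Add(Mul(8, 184), -20080), Pow(Add(24003, 20399), -1)) = Mul(Add(1472, -20080), Pow(44402, -1)) = Mul(-18608, Rational(1, 44402)) = Rational(-9304, 22201)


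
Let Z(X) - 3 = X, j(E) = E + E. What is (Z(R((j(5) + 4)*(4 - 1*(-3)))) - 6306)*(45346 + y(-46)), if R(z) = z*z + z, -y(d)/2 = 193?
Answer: 152819040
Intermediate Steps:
y(d) = -386 (y(d) = -2*193 = -386)
j(E) = 2*E
R(z) = z + z² (R(z) = z² + z = z + z²)
Z(X) = 3 + X
(Z(R((j(5) + 4)*(4 - 1*(-3)))) - 6306)*(45346 + y(-46)) = ((3 + ((2*5 + 4)*(4 - 1*(-3)))*(1 + (2*5 + 4)*(4 - 1*(-3)))) - 6306)*(45346 - 386) = ((3 + ((10 + 4)*(4 + 3))*(1 + (10 + 4)*(4 + 3))) - 6306)*44960 = ((3 + (14*7)*(1 + 14*7)) - 6306)*44960 = ((3 + 98*(1 + 98)) - 6306)*44960 = ((3 + 98*99) - 6306)*44960 = ((3 + 9702) - 6306)*44960 = (9705 - 6306)*44960 = 3399*44960 = 152819040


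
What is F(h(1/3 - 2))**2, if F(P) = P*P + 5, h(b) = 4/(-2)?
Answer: 81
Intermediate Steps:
h(b) = -2 (h(b) = 4*(-1/2) = -2)
F(P) = 5 + P**2 (F(P) = P**2 + 5 = 5 + P**2)
F(h(1/3 - 2))**2 = (5 + (-2)**2)**2 = (5 + 4)**2 = 9**2 = 81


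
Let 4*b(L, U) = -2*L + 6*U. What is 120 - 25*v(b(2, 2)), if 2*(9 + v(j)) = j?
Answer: 320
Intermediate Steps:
b(L, U) = -L/2 + 3*U/2 (b(L, U) = (-2*L + 6*U)/4 = -L/2 + 3*U/2)
v(j) = -9 + j/2
120 - 25*v(b(2, 2)) = 120 - 25*(-9 + (-½*2 + (3/2)*2)/2) = 120 - 25*(-9 + (-1 + 3)/2) = 120 - 25*(-9 + (½)*2) = 120 - 25*(-9 + 1) = 120 - 25*(-8) = 120 + 200 = 320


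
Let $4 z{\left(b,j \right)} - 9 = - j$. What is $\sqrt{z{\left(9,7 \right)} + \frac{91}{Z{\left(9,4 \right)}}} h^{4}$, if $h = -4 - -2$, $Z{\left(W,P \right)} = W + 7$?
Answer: $12 \sqrt{11} \approx 39.799$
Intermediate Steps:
$Z{\left(W,P \right)} = 7 + W$
$h = -2$ ($h = -4 + 2 = -2$)
$z{\left(b,j \right)} = \frac{9}{4} - \frac{j}{4}$ ($z{\left(b,j \right)} = \frac{9}{4} + \frac{\left(-1\right) j}{4} = \frac{9}{4} - \frac{j}{4}$)
$\sqrt{z{\left(9,7 \right)} + \frac{91}{Z{\left(9,4 \right)}}} h^{4} = \sqrt{\left(\frac{9}{4} - \frac{7}{4}\right) + \frac{91}{7 + 9}} \left(-2\right)^{4} = \sqrt{\left(\frac{9}{4} - \frac{7}{4}\right) + \frac{91}{16}} \cdot 16 = \sqrt{\frac{1}{2} + 91 \cdot \frac{1}{16}} \cdot 16 = \sqrt{\frac{1}{2} + \frac{91}{16}} \cdot 16 = \sqrt{\frac{99}{16}} \cdot 16 = \frac{3 \sqrt{11}}{4} \cdot 16 = 12 \sqrt{11}$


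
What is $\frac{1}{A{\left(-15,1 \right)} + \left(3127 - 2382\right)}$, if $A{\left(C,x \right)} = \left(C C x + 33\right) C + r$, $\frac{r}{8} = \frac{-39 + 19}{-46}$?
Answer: $- \frac{23}{71795} \approx -0.00032036$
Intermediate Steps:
$r = \frac{80}{23}$ ($r = 8 \frac{-39 + 19}{-46} = 8 \left(\left(-20\right) \left(- \frac{1}{46}\right)\right) = 8 \cdot \frac{10}{23} = \frac{80}{23} \approx 3.4783$)
$A{\left(C,x \right)} = \frac{80}{23} + C \left(33 + x C^{2}\right)$ ($A{\left(C,x \right)} = \left(C C x + 33\right) C + \frac{80}{23} = \left(C^{2} x + 33\right) C + \frac{80}{23} = \left(x C^{2} + 33\right) C + \frac{80}{23} = \left(33 + x C^{2}\right) C + \frac{80}{23} = C \left(33 + x C^{2}\right) + \frac{80}{23} = \frac{80}{23} + C \left(33 + x C^{2}\right)$)
$\frac{1}{A{\left(-15,1 \right)} + \left(3127 - 2382\right)} = \frac{1}{\left(\frac{80}{23} + 33 \left(-15\right) + 1 \left(-15\right)^{3}\right) + \left(3127 - 2382\right)} = \frac{1}{\left(\frac{80}{23} - 495 + 1 \left(-3375\right)\right) + 745} = \frac{1}{\left(\frac{80}{23} - 495 - 3375\right) + 745} = \frac{1}{- \frac{88930}{23} + 745} = \frac{1}{- \frac{71795}{23}} = - \frac{23}{71795}$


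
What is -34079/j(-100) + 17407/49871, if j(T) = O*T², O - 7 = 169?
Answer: 28936766191/87772960000 ≈ 0.32968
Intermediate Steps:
O = 176 (O = 7 + 169 = 176)
j(T) = 176*T²
-34079/j(-100) + 17407/49871 = -34079/(176*(-100)²) + 17407/49871 = -34079/(176*10000) + 17407*(1/49871) = -34079/1760000 + 17407/49871 = 28936766191/87772960000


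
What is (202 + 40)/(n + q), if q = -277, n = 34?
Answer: -242/243 ≈ -0.99588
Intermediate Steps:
(202 + 40)/(n + q) = (202 + 40)/(34 - 277) = 242/(-243) = 242*(-1/243) = -242/243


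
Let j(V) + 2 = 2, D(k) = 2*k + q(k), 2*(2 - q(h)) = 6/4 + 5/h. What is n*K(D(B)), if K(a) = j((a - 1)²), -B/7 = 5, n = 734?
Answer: 0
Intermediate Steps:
q(h) = 5/4 - 5/(2*h) (q(h) = 2 - (6/4 + 5/h)/2 = 2 - (6*(¼) + 5/h)/2 = 2 - (3/2 + 5/h)/2 = 2 + (-¾ - 5/(2*h)) = 5/4 - 5/(2*h))
B = -35 (B = -7*5 = -35)
D(k) = 2*k + 5*(-2 + k)/(4*k)
j(V) = 0 (j(V) = -2 + 2 = 0)
K(a) = 0
n*K(D(B)) = 734*0 = 0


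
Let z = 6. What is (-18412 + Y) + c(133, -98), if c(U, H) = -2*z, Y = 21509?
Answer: 3085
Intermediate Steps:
c(U, H) = -12 (c(U, H) = -2*6 = -12)
(-18412 + Y) + c(133, -98) = (-18412 + 21509) - 12 = 3097 - 12 = 3085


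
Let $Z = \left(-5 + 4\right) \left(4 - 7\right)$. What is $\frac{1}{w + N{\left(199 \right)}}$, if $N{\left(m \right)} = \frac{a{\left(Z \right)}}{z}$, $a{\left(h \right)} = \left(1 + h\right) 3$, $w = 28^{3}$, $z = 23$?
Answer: $\frac{23}{504908} \approx 4.5553 \cdot 10^{-5}$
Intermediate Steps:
$Z = 3$ ($Z = \left(-1\right) \left(-3\right) = 3$)
$w = 21952$
$a{\left(h \right)} = 3 + 3 h$
$N{\left(m \right)} = \frac{12}{23}$ ($N{\left(m \right)} = \frac{3 + 3 \cdot 3}{23} = \left(3 + 9\right) \frac{1}{23} = 12 \cdot \frac{1}{23} = \frac{12}{23}$)
$\frac{1}{w + N{\left(199 \right)}} = \frac{1}{21952 + \frac{12}{23}} = \frac{1}{\frac{504908}{23}} = \frac{23}{504908}$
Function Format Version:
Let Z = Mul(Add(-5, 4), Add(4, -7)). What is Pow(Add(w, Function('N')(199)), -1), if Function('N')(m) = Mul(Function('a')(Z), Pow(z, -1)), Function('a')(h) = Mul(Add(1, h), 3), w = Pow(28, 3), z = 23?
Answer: Rational(23, 504908) ≈ 4.5553e-5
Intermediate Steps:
Z = 3 (Z = Mul(-1, -3) = 3)
w = 21952
Function('a')(h) = Add(3, Mul(3, h))
Function('N')(m) = Rational(12, 23) (Function('N')(m) = Mul(Add(3, Mul(3, 3)), Pow(23, -1)) = Mul(Add(3, 9), Rational(1, 23)) = Mul(12, Rational(1, 23)) = Rational(12, 23))
Pow(Add(w, Function('N')(199)), -1) = Pow(Add(21952, Rational(12, 23)), -1) = Pow(Rational(504908, 23), -1) = Rational(23, 504908)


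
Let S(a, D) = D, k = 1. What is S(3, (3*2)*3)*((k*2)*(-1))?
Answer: -36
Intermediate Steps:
S(3, (3*2)*3)*((k*2)*(-1)) = ((3*2)*3)*((1*2)*(-1)) = (6*3)*(2*(-1)) = 18*(-2) = -36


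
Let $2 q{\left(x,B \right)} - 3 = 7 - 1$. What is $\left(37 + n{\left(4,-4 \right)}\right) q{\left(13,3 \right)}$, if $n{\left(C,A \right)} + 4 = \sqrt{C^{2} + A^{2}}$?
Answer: $\frac{297}{2} + 18 \sqrt{2} \approx 173.96$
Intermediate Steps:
$n{\left(C,A \right)} = -4 + \sqrt{A^{2} + C^{2}}$ ($n{\left(C,A \right)} = -4 + \sqrt{C^{2} + A^{2}} = -4 + \sqrt{A^{2} + C^{2}}$)
$q{\left(x,B \right)} = \frac{9}{2}$ ($q{\left(x,B \right)} = \frac{3}{2} + \frac{7 - 1}{2} = \frac{3}{2} + \frac{1}{2} \cdot 6 = \frac{3}{2} + 3 = \frac{9}{2}$)
$\left(37 + n{\left(4,-4 \right)}\right) q{\left(13,3 \right)} = \left(37 - \left(4 - \sqrt{\left(-4\right)^{2} + 4^{2}}\right)\right) \frac{9}{2} = \left(37 - \left(4 - \sqrt{16 + 16}\right)\right) \frac{9}{2} = \left(37 - \left(4 - \sqrt{32}\right)\right) \frac{9}{2} = \left(37 - \left(4 - 4 \sqrt{2}\right)\right) \frac{9}{2} = \left(33 + 4 \sqrt{2}\right) \frac{9}{2} = \frac{297}{2} + 18 \sqrt{2}$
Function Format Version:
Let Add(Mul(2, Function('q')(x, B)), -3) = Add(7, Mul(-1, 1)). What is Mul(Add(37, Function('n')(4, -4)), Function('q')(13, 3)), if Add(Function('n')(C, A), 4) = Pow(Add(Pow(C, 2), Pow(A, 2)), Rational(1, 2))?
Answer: Add(Rational(297, 2), Mul(18, Pow(2, Rational(1, 2)))) ≈ 173.96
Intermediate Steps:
Function('n')(C, A) = Add(-4, Pow(Add(Pow(A, 2), Pow(C, 2)), Rational(1, 2))) (Function('n')(C, A) = Add(-4, Pow(Add(Pow(C, 2), Pow(A, 2)), Rational(1, 2))) = Add(-4, Pow(Add(Pow(A, 2), Pow(C, 2)), Rational(1, 2))))
Function('q')(x, B) = Rational(9, 2) (Function('q')(x, B) = Add(Rational(3, 2), Mul(Rational(1, 2), Add(7, Mul(-1, 1)))) = Add(Rational(3, 2), Mul(Rational(1, 2), Add(7, -1))) = Add(Rational(3, 2), Mul(Rational(1, 2), 6)) = Add(Rational(3, 2), 3) = Rational(9, 2))
Mul(Add(37, Function('n')(4, -4)), Function('q')(13, 3)) = Mul(Add(37, Add(-4, Pow(Add(Pow(-4, 2), Pow(4, 2)), Rational(1, 2)))), Rational(9, 2)) = Mul(Add(37, Add(-4, Pow(Add(16, 16), Rational(1, 2)))), Rational(9, 2)) = Mul(Add(37, Add(-4, Pow(32, Rational(1, 2)))), Rational(9, 2)) = Mul(Add(37, Add(-4, Mul(4, Pow(2, Rational(1, 2))))), Rational(9, 2)) = Mul(Add(33, Mul(4, Pow(2, Rational(1, 2)))), Rational(9, 2)) = Add(Rational(297, 2), Mul(18, Pow(2, Rational(1, 2))))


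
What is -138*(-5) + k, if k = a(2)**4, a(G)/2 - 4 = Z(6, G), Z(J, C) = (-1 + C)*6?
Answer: 160690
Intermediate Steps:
Z(J, C) = -6 + 6*C
a(G) = -4 + 12*G (a(G) = 8 + 2*(-6 + 6*G) = 8 + (-12 + 12*G) = -4 + 12*G)
k = 160000 (k = (-4 + 12*2)**4 = (-4 + 24)**4 = 20**4 = 160000)
-138*(-5) + k = -138*(-5) + 160000 = -46*(-15) + 160000 = 690 + 160000 = 160690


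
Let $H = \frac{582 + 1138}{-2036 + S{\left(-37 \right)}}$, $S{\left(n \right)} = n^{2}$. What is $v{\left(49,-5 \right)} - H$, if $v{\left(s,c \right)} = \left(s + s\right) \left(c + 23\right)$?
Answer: $\frac{1178308}{667} \approx 1766.6$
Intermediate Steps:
$v{\left(s,c \right)} = 2 s \left(23 + c\right)$
$H = - \frac{1720}{667}$ ($H = \frac{582 + 1138}{-2036 + \left(-37\right)^{2}} = \frac{1720}{-2036 + 1369} = \frac{1720}{-667} = 1720 \left(- \frac{1}{667}\right) = - \frac{1720}{667} \approx -2.5787$)
$v{\left(49,-5 \right)} - H = 2 \cdot 49 \left(23 - 5\right) - - \frac{1720}{667} = 2 \cdot 49 \cdot 18 + \frac{1720}{667} = 1764 + \frac{1720}{667} = \frac{1178308}{667}$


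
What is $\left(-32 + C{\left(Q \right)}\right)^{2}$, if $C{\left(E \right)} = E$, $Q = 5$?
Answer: $729$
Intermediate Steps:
$\left(-32 + C{\left(Q \right)}\right)^{2} = \left(-32 + 5\right)^{2} = \left(-27\right)^{2} = 729$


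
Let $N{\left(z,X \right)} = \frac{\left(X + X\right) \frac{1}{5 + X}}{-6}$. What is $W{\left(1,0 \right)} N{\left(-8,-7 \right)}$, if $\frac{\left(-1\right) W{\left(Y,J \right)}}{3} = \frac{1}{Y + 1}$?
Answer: $\frac{7}{4} \approx 1.75$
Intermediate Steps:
$N{\left(z,X \right)} = - \frac{X}{3 \left(5 + X\right)}$ ($N{\left(z,X \right)} = \frac{2 X}{5 + X} \left(- \frac{1}{6}\right) = - \frac{X}{3 \left(5 + X\right)}$)
$W{\left(Y,J \right)} = - \frac{3}{1 + Y}$ ($W{\left(Y,J \right)} = - \frac{3}{Y + 1} = - \frac{3}{1 + Y}$)
$W{\left(1,0 \right)} N{\left(-8,-7 \right)} = - \frac{3}{1 + 1} \left(\left(-1\right) \left(-7\right) \frac{1}{15 + 3 \left(-7\right)}\right) = - \frac{3}{2} \left(\left(-1\right) \left(-7\right) \frac{1}{15 - 21}\right) = \left(-3\right) \frac{1}{2} \left(\left(-1\right) \left(-7\right) \frac{1}{-6}\right) = - \frac{3 \left(\left(-1\right) \left(-7\right) \left(- \frac{1}{6}\right)\right)}{2} = \left(- \frac{3}{2}\right) \left(- \frac{7}{6}\right) = \frac{7}{4}$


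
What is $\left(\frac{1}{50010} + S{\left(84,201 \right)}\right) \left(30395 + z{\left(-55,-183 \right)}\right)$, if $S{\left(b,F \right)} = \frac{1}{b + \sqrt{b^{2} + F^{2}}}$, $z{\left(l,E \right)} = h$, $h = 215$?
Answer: $- \frac{1415011531}{22449489} + \frac{30610 \sqrt{5273}}{13467} \approx 102.02$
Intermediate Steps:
$z{\left(l,E \right)} = 215$
$S{\left(b,F \right)} = \frac{1}{b + \sqrt{F^{2} + b^{2}}}$
$\left(\frac{1}{50010} + S{\left(84,201 \right)}\right) \left(30395 + z{\left(-55,-183 \right)}\right) = \left(\frac{1}{50010} + \frac{1}{84 + \sqrt{201^{2} + 84^{2}}}\right) \left(30395 + 215\right) = \left(\frac{1}{50010} + \frac{1}{84 + \sqrt{40401 + 7056}}\right) 30610 = \left(\frac{1}{50010} + \frac{1}{84 + \sqrt{47457}}\right) 30610 = \left(\frac{1}{50010} + \frac{1}{84 + 3 \sqrt{5273}}\right) 30610 = \frac{3061}{5001} + \frac{30610}{84 + 3 \sqrt{5273}}$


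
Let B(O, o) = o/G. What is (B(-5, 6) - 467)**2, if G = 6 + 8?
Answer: 10666756/49 ≈ 2.1769e+5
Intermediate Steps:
G = 14
B(O, o) = o/14
(B(-5, 6) - 467)**2 = ((1/14)*6 - 467)**2 = (3/7 - 467)**2 = (-3266/7)**2 = 10666756/49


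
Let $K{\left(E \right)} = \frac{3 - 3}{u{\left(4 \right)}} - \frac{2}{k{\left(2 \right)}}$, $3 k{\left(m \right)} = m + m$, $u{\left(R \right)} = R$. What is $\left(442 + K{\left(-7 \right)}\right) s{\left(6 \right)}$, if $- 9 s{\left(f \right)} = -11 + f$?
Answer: $\frac{4405}{18} \approx 244.72$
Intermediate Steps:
$s{\left(f \right)} = \frac{11}{9} - \frac{f}{9}$ ($s{\left(f \right)} = - \frac{-11 + f}{9} = \frac{11}{9} - \frac{f}{9}$)
$k{\left(m \right)} = \frac{2 m}{3}$ ($k{\left(m \right)} = \frac{m + m}{3} = \frac{2 m}{3}$)
$K{\left(E \right)} = - \frac{3}{2}$ ($K{\left(E \right)} = \frac{3 - 3}{4} - \frac{2}{\frac{2}{3} \cdot 2} = 0 \cdot \frac{1}{4} - \frac{2}{\frac{4}{3}} = 0 - \frac{3}{2} = - \frac{3}{2}$)
$\left(442 + K{\left(-7 \right)}\right) s{\left(6 \right)} = \left(442 - \frac{3}{2}\right) \left(\frac{11}{9} - \frac{2}{3}\right) = \frac{881 \left(\frac{11}{9} - \frac{2}{3}\right)}{2} = \frac{881}{2} \cdot \frac{5}{9} = \frac{4405}{18}$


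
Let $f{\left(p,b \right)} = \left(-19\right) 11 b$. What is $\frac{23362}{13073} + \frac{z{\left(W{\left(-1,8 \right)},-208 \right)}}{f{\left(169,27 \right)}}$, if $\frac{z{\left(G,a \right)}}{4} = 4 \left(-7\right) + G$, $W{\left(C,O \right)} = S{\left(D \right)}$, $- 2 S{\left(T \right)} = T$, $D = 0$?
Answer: $\frac{133295942}{73770939} \approx 1.8069$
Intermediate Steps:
$S{\left(T \right)} = - \frac{T}{2}$
$W{\left(C,O \right)} = 0$ ($W{\left(C,O \right)} = \left(- \frac{1}{2}\right) 0 = 0$)
$f{\left(p,b \right)} = - 209 b$
$z{\left(G,a \right)} = -112 + 4 G$ ($z{\left(G,a \right)} = 4 \left(4 \left(-7\right) + G\right) = 4 \left(-28 + G\right) = -112 + 4 G$)
$\frac{23362}{13073} + \frac{z{\left(W{\left(-1,8 \right)},-208 \right)}}{f{\left(169,27 \right)}} = \frac{23362}{13073} + \frac{-112 + 4 \cdot 0}{\left(-209\right) 27} = 23362 \cdot \frac{1}{13073} + \frac{-112 + 0}{-5643} = \frac{23362}{13073} - - \frac{112}{5643} = \frac{23362}{13073} + \frac{112}{5643} = \frac{133295942}{73770939}$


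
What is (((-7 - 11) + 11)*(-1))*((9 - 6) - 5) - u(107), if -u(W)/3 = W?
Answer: 307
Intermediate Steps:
u(W) = -3*W
(((-7 - 11) + 11)*(-1))*((9 - 6) - 5) - u(107) = (((-7 - 11) + 11)*(-1))*((9 - 6) - 5) - (-3)*107 = ((-18 + 11)*(-1))*(3 - 5) - 1*(-321) = -7*(-1)*(-2) + 321 = 7*(-2) + 321 = -14 + 321 = 307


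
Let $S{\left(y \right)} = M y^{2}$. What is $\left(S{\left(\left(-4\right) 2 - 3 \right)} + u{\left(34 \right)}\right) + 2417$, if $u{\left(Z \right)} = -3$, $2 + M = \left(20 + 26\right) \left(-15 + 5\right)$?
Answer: $-53488$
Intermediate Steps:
$M = -462$ ($M = -2 + \left(20 + 26\right) \left(-15 + 5\right) = -2 + 46 \left(-10\right) = -2 - 460 = -462$)
$S{\left(y \right)} = - 462 y^{2}$
$\left(S{\left(\left(-4\right) 2 - 3 \right)} + u{\left(34 \right)}\right) + 2417 = \left(- 462 \left(\left(-4\right) 2 - 3\right)^{2} - 3\right) + 2417 = \left(- 462 \left(-8 - 3\right)^{2} - 3\right) + 2417 = \left(- 462 \left(-11\right)^{2} - 3\right) + 2417 = \left(\left(-462\right) 121 - 3\right) + 2417 = \left(-55902 - 3\right) + 2417 = -55905 + 2417 = -53488$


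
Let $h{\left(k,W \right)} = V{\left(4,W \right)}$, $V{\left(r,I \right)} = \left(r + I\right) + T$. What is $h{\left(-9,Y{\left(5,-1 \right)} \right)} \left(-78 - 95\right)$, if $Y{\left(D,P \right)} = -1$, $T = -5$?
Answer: $346$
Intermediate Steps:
$V{\left(r,I \right)} = -5 + I + r$ ($V{\left(r,I \right)} = \left(r + I\right) - 5 = \left(I + r\right) - 5 = -5 + I + r$)
$h{\left(k,W \right)} = -1 + W$ ($h{\left(k,W \right)} = -5 + W + 4 = -1 + W$)
$h{\left(-9,Y{\left(5,-1 \right)} \right)} \left(-78 - 95\right) = \left(-1 - 1\right) \left(-78 - 95\right) = \left(-2\right) \left(-173\right) = 346$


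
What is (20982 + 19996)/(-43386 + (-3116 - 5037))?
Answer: -40978/51539 ≈ -0.79509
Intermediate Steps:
(20982 + 19996)/(-43386 + (-3116 - 5037)) = 40978/(-43386 - 8153) = 40978/(-51539) = 40978*(-1/51539) = -40978/51539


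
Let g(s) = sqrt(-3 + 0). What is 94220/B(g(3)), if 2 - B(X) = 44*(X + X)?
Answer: 47110/5809 + 2072840*I*sqrt(3)/5809 ≈ 8.1098 + 618.05*I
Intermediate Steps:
g(s) = I*sqrt(3) (g(s) = sqrt(-3) = I*sqrt(3))
B(X) = 2 - 88*X (B(X) = 2 - 44*(X + X) = 2 - 44*2*X = 2 - 88*X)
94220/B(g(3)) = 94220/(2 - 88*I*sqrt(3))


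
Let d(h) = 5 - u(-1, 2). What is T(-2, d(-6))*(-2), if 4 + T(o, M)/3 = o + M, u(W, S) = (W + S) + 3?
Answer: 30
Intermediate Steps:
u(W, S) = 3 + S + W (u(W, S) = (S + W) + 3 = 3 + S + W)
d(h) = 1 (d(h) = 5 - (3 + 2 - 1) = 5 - 1*4 = 5 - 4 = 1)
T(o, M) = -12 + 3*M + 3*o (T(o, M) = -12 + 3*(o + M) = -12 + 3*(M + o) = -12 + (3*M + 3*o) = -12 + 3*M + 3*o)
T(-2, d(-6))*(-2) = (-12 + 3*1 + 3*(-2))*(-2) = (-12 + 3 - 6)*(-2) = -15*(-2) = 30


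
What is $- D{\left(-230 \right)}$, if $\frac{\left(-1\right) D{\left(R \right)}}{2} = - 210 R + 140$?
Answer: $96880$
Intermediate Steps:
$D{\left(R \right)} = -280 + 420 R$ ($D{\left(R \right)} = - 2 \left(- 210 R + 140\right) = - 2 \left(140 - 210 R\right) = -280 + 420 R$)
$- D{\left(-230 \right)} = - (-280 + 420 \left(-230\right)) = - (-280 - 96600) = \left(-1\right) \left(-96880\right) = 96880$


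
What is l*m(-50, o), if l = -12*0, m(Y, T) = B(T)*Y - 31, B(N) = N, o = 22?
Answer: 0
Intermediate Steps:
m(Y, T) = -31 + T*Y (m(Y, T) = T*Y - 31 = -31 + T*Y)
l = 0
l*m(-50, o) = 0*(-31 + 22*(-50)) = 0*(-31 - 1100) = 0*(-1131) = 0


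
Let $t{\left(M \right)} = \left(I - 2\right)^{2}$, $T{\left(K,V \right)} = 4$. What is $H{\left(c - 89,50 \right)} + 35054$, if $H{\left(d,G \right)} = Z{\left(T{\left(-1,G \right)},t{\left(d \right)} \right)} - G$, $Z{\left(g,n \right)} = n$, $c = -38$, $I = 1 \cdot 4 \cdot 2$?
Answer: $35040$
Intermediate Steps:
$I = 8$ ($I = 4 \cdot 2 = 8$)
$t{\left(M \right)} = 36$ ($t{\left(M \right)} = \left(8 - 2\right)^{2} = 6^{2} = 36$)
$H{\left(d,G \right)} = 36 - G$
$H{\left(c - 89,50 \right)} + 35054 = \left(36 - 50\right) + 35054 = -14 + 35054 = 35040$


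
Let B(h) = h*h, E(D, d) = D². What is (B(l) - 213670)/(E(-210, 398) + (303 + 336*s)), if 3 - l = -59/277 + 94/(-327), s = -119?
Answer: -1752966786227846/36255929609979 ≈ -48.350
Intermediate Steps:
l = 317068/90579 (l = 3 - (-59/277 + 94/(-327)) = 3 - (-59*1/277 + 94*(-1/327)) = 3 - (-59/277 - 94/327) = 3 - 1*(-45331/90579) = 3 + 45331/90579 = 317068/90579 ≈ 3.5005)
B(h) = h²
(B(l) - 213670)/(E(-210, 398) + (303 + 336*s)) = ((317068/90579)² - 213670)/((-210)² + (303 + 336*(-119))) = (100532116624/8204555241 - 213670)/(44100 + (303 - 39984)) = -1752966786227846/(8204555241*(44100 - 39681)) = -1752966786227846/8204555241/4419 = -1752966786227846/8204555241*1/4419 = -1752966786227846/36255929609979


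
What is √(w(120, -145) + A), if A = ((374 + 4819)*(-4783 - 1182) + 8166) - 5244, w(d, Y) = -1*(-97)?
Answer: I*√30973226 ≈ 5565.4*I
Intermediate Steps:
w(d, Y) = 97
A = -30973323 (A = (5193*(-5965) + 8166) - 5244 = (-30976245 + 8166) - 5244 = -30968079 - 5244 = -30973323)
√(w(120, -145) + A) = √(97 - 30973323) = √(-30973226) = I*√30973226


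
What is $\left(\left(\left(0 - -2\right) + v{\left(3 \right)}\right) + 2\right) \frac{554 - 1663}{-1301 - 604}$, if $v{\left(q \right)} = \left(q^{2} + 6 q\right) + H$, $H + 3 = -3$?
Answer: $\frac{5545}{381} \approx 14.554$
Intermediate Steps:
$H = -6$ ($H = -3 - 3 = -6$)
$v{\left(q \right)} = -6 + q^{2} + 6 q$ ($v{\left(q \right)} = \left(q^{2} + 6 q\right) - 6 = -6 + q^{2} + 6 q$)
$\left(\left(\left(0 - -2\right) + v{\left(3 \right)}\right) + 2\right) \frac{554 - 1663}{-1301 - 604} = \left(\left(\left(0 - -2\right) + \left(-6 + 3^{2} + 6 \cdot 3\right)\right) + 2\right) \frac{554 - 1663}{-1301 - 604} = \left(\left(\left(0 + 2\right) + \left(-6 + 9 + 18\right)\right) + 2\right) \left(- \frac{1109}{-1905}\right) = \left(\left(2 + 21\right) + 2\right) \left(\left(-1109\right) \left(- \frac{1}{1905}\right)\right) = \left(23 + 2\right) \frac{1109}{1905} = 25 \cdot \frac{1109}{1905} = \frac{5545}{381}$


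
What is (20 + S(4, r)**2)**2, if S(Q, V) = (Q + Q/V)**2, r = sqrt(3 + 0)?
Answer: 104324752/81 + 60194816*sqrt(3)/81 ≈ 2.5751e+6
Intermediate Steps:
r = sqrt(3) ≈ 1.7320
(20 + S(4, r)**2)**2 = (20 + (4**2*(1 + sqrt(3))**2/(sqrt(3))**2)**2)**2 = (20 + (16*(1/3)*(1 + sqrt(3))**2)**2)**2 = (20 + (16*(1 + sqrt(3))**2/3)**2)**2 = (20 + 256*(1 + sqrt(3))**4/9)**2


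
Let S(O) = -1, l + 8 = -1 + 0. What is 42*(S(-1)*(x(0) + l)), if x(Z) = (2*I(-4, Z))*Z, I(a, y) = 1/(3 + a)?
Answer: 378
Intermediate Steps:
l = -9 (l = -8 + (-1 + 0) = -8 - 1 = -9)
x(Z) = -2*Z (x(Z) = (2/(3 - 4))*Z = (2/(-1))*Z = (2*(-1))*Z = -2*Z)
42*(S(-1)*(x(0) + l)) = 42*(-(-2*0 - 9)) = 42*(-(0 - 9)) = 42*(-1*(-9)) = 42*9 = 378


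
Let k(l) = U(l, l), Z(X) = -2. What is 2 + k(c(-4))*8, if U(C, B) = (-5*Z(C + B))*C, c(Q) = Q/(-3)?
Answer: 326/3 ≈ 108.67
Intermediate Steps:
c(Q) = -Q/3 (c(Q) = Q*(-⅓) = -Q/3)
U(C, B) = 10*C (U(C, B) = (-5*(-2))*C = 10*C)
k(l) = 10*l
2 + k(c(-4))*8 = 2 + (10*(-⅓*(-4)))*8 = 2 + (10*(4/3))*8 = 2 + (40/3)*8 = 2 + 320/3 = 326/3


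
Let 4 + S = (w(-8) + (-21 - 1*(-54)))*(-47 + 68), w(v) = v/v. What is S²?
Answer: 504100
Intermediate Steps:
w(v) = 1
S = 710 (S = -4 + (1 + (-21 - 1*(-54)))*(-47 + 68) = -4 + (1 + (-21 + 54))*21 = -4 + (1 + 33)*21 = -4 + 34*21 = -4 + 714 = 710)
S² = 710² = 504100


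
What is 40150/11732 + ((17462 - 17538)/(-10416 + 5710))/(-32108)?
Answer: 189583564549/55397128423 ≈ 3.4223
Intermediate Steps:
40150/11732 + ((17462 - 17538)/(-10416 + 5710))/(-32108) = 40150*(1/11732) - 76/(-4706)*(-1/32108) = 20075/5866 - 76*(-1/4706)*(-1/32108) = 20075/5866 + (38/2353)*(-1/32108) = 20075/5866 - 19/37775062 = 189583564549/55397128423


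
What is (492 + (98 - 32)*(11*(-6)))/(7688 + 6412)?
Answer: -322/1175 ≈ -0.27404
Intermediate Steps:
(492 + (98 - 32)*(11*(-6)))/(7688 + 6412) = (492 + 66*(-66))/14100 = (492 - 4356)*(1/14100) = -3864*1/14100 = -322/1175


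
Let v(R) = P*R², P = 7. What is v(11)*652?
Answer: 552244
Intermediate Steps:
v(R) = 7*R²
v(11)*652 = (7*11²)*652 = (7*121)*652 = 847*652 = 552244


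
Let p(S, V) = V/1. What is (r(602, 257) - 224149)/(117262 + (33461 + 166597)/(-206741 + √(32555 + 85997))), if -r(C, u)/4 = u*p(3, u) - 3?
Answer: -203957913911757258205/48975423605807040964 - 16282487219*√29638/48975423605807040964 ≈ -4.1645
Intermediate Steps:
p(S, V) = V (p(S, V) = V*1 = V)
r(C, u) = 12 - 4*u² (r(C, u) = -4*(u*u - 3) = -4*(u² - 3) = -4*(-3 + u²) = 12 - 4*u²)
(r(602, 257) - 224149)/(117262 + (33461 + 166597)/(-206741 + √(32555 + 85997))) = ((12 - 4*257²) - 224149)/(117262 + (33461 + 166597)/(-206741 + √(32555 + 85997))) = ((12 - 4*66049) - 224149)/(117262 + 200058/(-206741 + √118552)) = ((12 - 264196) - 224149)/(117262 + 200058/(-206741 + 2*√29638)) = (-264184 - 224149)/(117262 + 200058/(-206741 + 2*√29638)) = -488333/(117262 + 200058/(-206741 + 2*√29638))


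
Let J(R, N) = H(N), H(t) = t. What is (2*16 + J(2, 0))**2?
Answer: 1024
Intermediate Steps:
J(R, N) = N
(2*16 + J(2, 0))**2 = (2*16 + 0)**2 = (32 + 0)**2 = 32**2 = 1024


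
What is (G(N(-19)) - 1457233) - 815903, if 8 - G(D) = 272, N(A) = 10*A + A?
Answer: -2273400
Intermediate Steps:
N(A) = 11*A
G(D) = -264 (G(D) = 8 - 1*272 = 8 - 272 = -264)
(G(N(-19)) - 1457233) - 815903 = (-264 - 1457233) - 815903 = -1457497 - 815903 = -2273400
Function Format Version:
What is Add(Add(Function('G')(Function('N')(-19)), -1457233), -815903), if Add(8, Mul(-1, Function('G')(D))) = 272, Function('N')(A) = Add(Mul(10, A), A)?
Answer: -2273400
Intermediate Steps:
Function('N')(A) = Mul(11, A)
Function('G')(D) = -264 (Function('G')(D) = Add(8, Mul(-1, 272)) = Add(8, -272) = -264)
Add(Add(Function('G')(Function('N')(-19)), -1457233), -815903) = Add(Add(-264, -1457233), -815903) = Add(-1457497, -815903) = -2273400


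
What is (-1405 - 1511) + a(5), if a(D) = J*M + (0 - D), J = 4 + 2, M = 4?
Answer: -2897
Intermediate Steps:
J = 6
a(D) = 24 - D (a(D) = 6*4 + (0 - D) = 24 - D)
(-1405 - 1511) + a(5) = (-1405 - 1511) + (24 - 1*5) = -2916 + (24 - 5) = -2916 + 19 = -2897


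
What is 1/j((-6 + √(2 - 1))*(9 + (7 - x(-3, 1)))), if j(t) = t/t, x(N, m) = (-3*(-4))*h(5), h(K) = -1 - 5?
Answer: 1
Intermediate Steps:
h(K) = -6
x(N, m) = -72 (x(N, m) = -3*(-4)*(-6) = 12*(-6) = -72)
j(t) = 1
1/j((-6 + √(2 - 1))*(9 + (7 - x(-3, 1)))) = 1/1 = 1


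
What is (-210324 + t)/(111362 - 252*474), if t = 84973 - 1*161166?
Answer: 286517/8086 ≈ 35.434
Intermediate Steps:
t = -76193 (t = 84973 - 161166 = -76193)
(-210324 + t)/(111362 - 252*474) = (-210324 - 76193)/(111362 - 252*474) = -286517/(111362 - 119448) = -286517/(-8086) = -286517*(-1/8086) = 286517/8086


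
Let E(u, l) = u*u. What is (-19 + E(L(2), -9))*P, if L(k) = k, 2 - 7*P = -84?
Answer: -1290/7 ≈ -184.29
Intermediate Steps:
P = 86/7 (P = 2/7 - 1/7*(-84) = 2/7 + 12 = 86/7 ≈ 12.286)
E(u, l) = u**2
(-19 + E(L(2), -9))*P = (-19 + 2**2)*(86/7) = (-19 + 4)*(86/7) = -15*86/7 = -1290/7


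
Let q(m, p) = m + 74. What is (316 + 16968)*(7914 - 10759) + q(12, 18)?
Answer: -49172894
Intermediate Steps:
q(m, p) = 74 + m
(316 + 16968)*(7914 - 10759) + q(12, 18) = (316 + 16968)*(7914 - 10759) + (74 + 12) = 17284*(-2845) + 86 = -49172980 + 86 = -49172894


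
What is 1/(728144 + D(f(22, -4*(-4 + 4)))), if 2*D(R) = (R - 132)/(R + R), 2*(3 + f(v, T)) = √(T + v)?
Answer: 27185108/19795449007773 - 176*√22/19795449007773 ≈ 1.3733e-6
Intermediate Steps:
f(v, T) = -3 + √(T + v)/2
D(R) = (-132 + R)/(4*R) (D(R) = ((R - 132)/(R + R))/2 = ((-132 + R)/((2*R)))/2 = ((-132 + R)*(1/(2*R)))/2 = ((-132 + R)/(2*R))/2 = (-132 + R)/(4*R))
1/(728144 + D(f(22, -4*(-4 + 4)))) = 1/(728144 + (-132 + (-3 + √(-4*(-4 + 4) + 22)/2))/(4*(-3 + √(-4*(-4 + 4) + 22)/2))) = 1/(728144 + (-132 + (-3 + √(-4*0 + 22)/2))/(4*(-3 + √(-4*0 + 22)/2))) = 1/(728144 + (-132 + (-3 + √(0 + 22)/2))/(4*(-3 + √(0 + 22)/2))) = 1/(728144 + (-132 + (-3 + √22/2))/(4*(-3 + √22/2))) = 1/(728144 + (-135 + √22/2)/(4*(-3 + √22/2)))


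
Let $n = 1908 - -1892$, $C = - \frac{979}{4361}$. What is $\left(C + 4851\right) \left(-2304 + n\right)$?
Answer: $\frac{355581248}{49} \approx 7.2568 \cdot 10^{6}$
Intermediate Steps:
$C = - \frac{11}{49}$ ($C = \left(-979\right) \frac{1}{4361} = - \frac{11}{49} \approx -0.22449$)
$n = 3800$ ($n = 1908 + 1892 = 3800$)
$\left(C + 4851\right) \left(-2304 + n\right) = \left(- \frac{11}{49} + 4851\right) \left(-2304 + 3800\right) = \frac{237688}{49} \cdot 1496 = \frac{355581248}{49}$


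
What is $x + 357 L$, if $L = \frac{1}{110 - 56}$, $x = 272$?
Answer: $\frac{5015}{18} \approx 278.61$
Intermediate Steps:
$L = \frac{1}{54} \approx 0.018519$
$x + 357 L = 272 + 357 \cdot \frac{1}{54} = 272 + \frac{119}{18} = \frac{5015}{18}$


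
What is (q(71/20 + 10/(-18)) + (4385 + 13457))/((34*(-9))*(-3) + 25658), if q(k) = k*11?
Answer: 292499/434880 ≈ 0.67260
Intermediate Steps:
q(k) = 11*k
(q(71/20 + 10/(-18)) + (4385 + 13457))/((34*(-9))*(-3) + 25658) = (11*(71/20 + 10/(-18)) + (4385 + 13457))/((34*(-9))*(-3) + 25658) = (11*(71*(1/20) + 10*(-1/18)) + 17842)/(-306*(-3) + 25658) = (11*(71/20 - 5/9) + 17842)/(918 + 25658) = (11*(539/180) + 17842)/26576 = (5929/180 + 17842)*(1/26576) = (3217489/180)*(1/26576) = 292499/434880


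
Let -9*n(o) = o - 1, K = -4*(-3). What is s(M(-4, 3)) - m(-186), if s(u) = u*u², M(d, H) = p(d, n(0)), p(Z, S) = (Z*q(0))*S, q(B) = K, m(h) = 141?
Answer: -7903/27 ≈ -292.70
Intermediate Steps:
K = 12
n(o) = ⅑ - o/9 (n(o) = -(o - 1)/9 = -(-1 + o)/9 = ⅑ - o/9)
q(B) = 12
p(Z, S) = 12*S*Z (p(Z, S) = (Z*12)*S = (12*Z)*S = 12*S*Z)
M(d, H) = 4*d/3 (M(d, H) = 12*(⅑ - ⅑*0)*d = 12*(⅑ + 0)*d = 12*(⅑)*d = 4*d/3)
s(u) = u³
s(M(-4, 3)) - m(-186) = ((4/3)*(-4))³ - 1*141 = (-16/3)³ - 141 = -4096/27 - 141 = -7903/27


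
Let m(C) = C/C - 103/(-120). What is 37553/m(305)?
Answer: 4506360/223 ≈ 20208.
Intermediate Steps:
m(C) = 223/120 (m(C) = 1 - 103*(-1/120) = 1 + 103/120 = 223/120)
37553/m(305) = 37553/(223/120) = 37553*(120/223) = 4506360/223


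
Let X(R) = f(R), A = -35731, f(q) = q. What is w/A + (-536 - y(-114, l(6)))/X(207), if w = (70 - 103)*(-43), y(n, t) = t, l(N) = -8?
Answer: -6386567/2465439 ≈ -2.5904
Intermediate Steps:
X(R) = R
w = 1419 (w = -33*(-43) = 1419)
w/A + (-536 - y(-114, l(6)))/X(207) = 1419/(-35731) + (-536 - 1*(-8))/207 = 1419*(-1/35731) + (-536 + 8)*(1/207) = -1419/35731 - 528*1/207 = -1419/35731 - 176/69 = -6386567/2465439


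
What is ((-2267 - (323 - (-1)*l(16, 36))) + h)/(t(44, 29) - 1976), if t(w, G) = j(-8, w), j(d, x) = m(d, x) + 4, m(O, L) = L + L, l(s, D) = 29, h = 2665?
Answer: -23/942 ≈ -0.024416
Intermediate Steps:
m(O, L) = 2*L
j(d, x) = 4 + 2*x (j(d, x) = 2*x + 4 = 4 + 2*x)
t(w, G) = 4 + 2*w
((-2267 - (323 - (-1)*l(16, 36))) + h)/(t(44, 29) - 1976) = ((-2267 - (323 - (-1)*29)) + 2665)/((4 + 2*44) - 1976) = ((-2267 - (323 - 1*(-29))) + 2665)/((4 + 88) - 1976) = ((-2267 - (323 + 29)) + 2665)/(92 - 1976) = ((-2267 - 1*352) + 2665)/(-1884) = ((-2267 - 352) + 2665)*(-1/1884) = (-2619 + 2665)*(-1/1884) = 46*(-1/1884) = -23/942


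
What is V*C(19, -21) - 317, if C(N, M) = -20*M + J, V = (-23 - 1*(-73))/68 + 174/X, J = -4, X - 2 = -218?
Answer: -52973/153 ≈ -346.23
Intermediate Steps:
X = -216 (X = 2 - 218 = -216)
V = -43/612 (V = (-23 - 1*(-73))/68 + 174/(-216) = (-23 + 73)*(1/68) + 174*(-1/216) = 50*(1/68) - 29/36 = 25/34 - 29/36 = -43/612 ≈ -0.070261)
C(N, M) = -4 - 20*M (C(N, M) = -20*M - 4 = -4 - 20*M)
V*C(19, -21) - 317 = -43*(-4 - 20*(-21))/612 - 317 = -43*(-4 + 420)/612 - 317 = -43/612*416 - 317 = -4472/153 - 317 = -52973/153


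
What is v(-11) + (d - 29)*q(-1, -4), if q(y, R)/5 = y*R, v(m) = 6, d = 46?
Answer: 346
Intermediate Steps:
q(y, R) = 5*R*y (q(y, R) = 5*(y*R) = 5*(R*y) = 5*R*y)
v(-11) + (d - 29)*q(-1, -4) = 6 + (46 - 29)*(5*(-4)*(-1)) = 6 + 17*20 = 6 + 340 = 346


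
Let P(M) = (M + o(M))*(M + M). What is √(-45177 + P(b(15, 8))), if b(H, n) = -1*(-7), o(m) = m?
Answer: I*√44981 ≈ 212.09*I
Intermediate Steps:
b(H, n) = 7
P(M) = 4*M² (P(M) = (M + M)*(M + M) = (2*M)*(2*M) = 4*M²)
√(-45177 + P(b(15, 8))) = √(-45177 + 4*7²) = √(-45177 + 4*49) = √(-45177 + 196) = √(-44981) = I*√44981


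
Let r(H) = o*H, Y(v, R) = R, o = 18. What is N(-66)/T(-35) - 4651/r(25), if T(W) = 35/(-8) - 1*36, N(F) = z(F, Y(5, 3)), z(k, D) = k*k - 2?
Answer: -17176673/145350 ≈ -118.17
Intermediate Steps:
z(k, D) = -2 + k² (z(k, D) = k² - 2 = -2 + k²)
r(H) = 18*H
N(F) = -2 + F²
T(W) = -323/8 (T(W) = 35*(-⅛) - 36 = -35/8 - 36 = -323/8)
N(-66)/T(-35) - 4651/r(25) = (-2 + (-66)²)/(-323/8) - 4651/(18*25) = (-2 + 4356)*(-8/323) - 4651/450 = 4354*(-8/323) - 4651*1/450 = -34832/323 - 4651/450 = -17176673/145350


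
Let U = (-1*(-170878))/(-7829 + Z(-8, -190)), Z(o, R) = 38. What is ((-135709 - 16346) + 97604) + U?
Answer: -424398619/7791 ≈ -54473.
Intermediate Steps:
U = -170878/7791 (U = (-1*(-170878))/(-7829 + 38) = 170878/(-7791) = 170878*(-1/7791) = -170878/7791 ≈ -21.933)
((-135709 - 16346) + 97604) + U = ((-135709 - 16346) + 97604) - 170878/7791 = (-152055 + 97604) - 170878/7791 = -54451 - 170878/7791 = -424398619/7791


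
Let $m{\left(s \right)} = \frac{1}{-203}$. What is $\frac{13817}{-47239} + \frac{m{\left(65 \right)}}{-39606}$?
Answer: $- \frac{111088881467}{379802410302} \approx -0.29249$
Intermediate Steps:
$m{\left(s \right)} = - \frac{1}{203}$
$\frac{13817}{-47239} + \frac{m{\left(65 \right)}}{-39606} = \frac{13817}{-47239} - \frac{1}{203 \left(-39606\right)} = 13817 \left(- \frac{1}{47239}\right) - - \frac{1}{8040018} = - \frac{13817}{47239} + \frac{1}{8040018} = - \frac{111088881467}{379802410302}$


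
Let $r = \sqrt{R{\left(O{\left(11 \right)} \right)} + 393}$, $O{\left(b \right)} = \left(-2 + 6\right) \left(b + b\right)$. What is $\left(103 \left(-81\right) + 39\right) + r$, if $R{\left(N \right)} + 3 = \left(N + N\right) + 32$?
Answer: $-8304 + \sqrt{598} \approx -8279.5$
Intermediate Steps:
$O{\left(b \right)} = 8 b$ ($O{\left(b \right)} = 4 \cdot 2 b = 8 b$)
$R{\left(N \right)} = 29 + 2 N$ ($R{\left(N \right)} = -3 + \left(\left(N + N\right) + 32\right) = -3 + \left(2 N + 32\right) = -3 + \left(32 + 2 N\right) = 29 + 2 N$)
$r = \sqrt{598}$ ($r = \sqrt{\left(29 + 2 \cdot 8 \cdot 11\right) + 393} = \sqrt{\left(29 + 2 \cdot 88\right) + 393} = \sqrt{\left(29 + 176\right) + 393} = \sqrt{205 + 393} = \sqrt{598} \approx 24.454$)
$\left(103 \left(-81\right) + 39\right) + r = \left(103 \left(-81\right) + 39\right) + \sqrt{598} = \left(-8343 + 39\right) + \sqrt{598} = -8304 + \sqrt{598}$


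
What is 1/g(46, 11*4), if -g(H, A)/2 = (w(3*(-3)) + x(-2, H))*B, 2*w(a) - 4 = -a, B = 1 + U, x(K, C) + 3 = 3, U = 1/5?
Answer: -5/78 ≈ -0.064103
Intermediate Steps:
U = ⅕ ≈ 0.20000
x(K, C) = 0 (x(K, C) = -3 + 3 = 0)
B = 6/5 (B = 1 + ⅕ = 6/5 ≈ 1.2000)
w(a) = 2 - a/2 (w(a) = 2 + (-a)/2 = 2 - a/2)
g(H, A) = -78/5 (g(H, A) = -2*((2 - 3*(-3)/2) + 0)*6/5 = -2*((2 - ½*(-9)) + 0)*6/5 = -2*((2 + 9/2) + 0)*6/5 = -2*(13/2 + 0)*6/5 = -13*6/5 = -2*39/5 = -78/5)
1/g(46, 11*4) = 1/(-78/5) = -5/78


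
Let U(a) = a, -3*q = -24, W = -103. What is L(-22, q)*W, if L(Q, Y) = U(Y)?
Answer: -824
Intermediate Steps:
q = 8 (q = -⅓*(-24) = 8)
L(Q, Y) = Y
L(-22, q)*W = 8*(-103) = -824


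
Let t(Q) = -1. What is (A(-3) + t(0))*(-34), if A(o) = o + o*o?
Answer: -170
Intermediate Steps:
A(o) = o + o**2
(A(-3) + t(0))*(-34) = (-3*(1 - 3) - 1)*(-34) = (-3*(-2) - 1)*(-34) = (6 - 1)*(-34) = 5*(-34) = -170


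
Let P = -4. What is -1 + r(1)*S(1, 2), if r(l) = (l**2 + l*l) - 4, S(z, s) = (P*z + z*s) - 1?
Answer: 5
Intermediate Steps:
S(z, s) = -1 - 4*z + s*z (S(z, s) = (-4*z + z*s) - 1 = (-4*z + s*z) - 1 = -1 - 4*z + s*z)
r(l) = -4 + 2*l**2 (r(l) = (l**2 + l**2) - 4 = 2*l**2 - 4 = -4 + 2*l**2)
-1 + r(1)*S(1, 2) = -1 + (-4 + 2*1**2)*(-1 - 4*1 + 2*1) = -1 + (-4 + 2*1)*(-1 - 4 + 2) = -1 + (-4 + 2)*(-3) = -1 - 2*(-3) = -1 + 6 = 5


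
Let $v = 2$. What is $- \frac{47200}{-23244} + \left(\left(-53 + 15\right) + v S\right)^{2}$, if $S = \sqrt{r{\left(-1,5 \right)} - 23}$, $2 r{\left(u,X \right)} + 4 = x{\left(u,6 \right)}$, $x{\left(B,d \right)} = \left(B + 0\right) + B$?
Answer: $\frac{7798540}{5811} - 152 i \sqrt{26} \approx 1342.0 - 775.05 i$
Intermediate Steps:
$x{\left(B,d \right)} = 2 B$ ($x{\left(B,d \right)} = B + B = 2 B$)
$r{\left(u,X \right)} = -2 + u$ ($r{\left(u,X \right)} = -2 + \frac{2 u}{2} = -2 + u$)
$S = i \sqrt{26}$ ($S = \sqrt{\left(-2 - 1\right) - 23} = \sqrt{-3 - 23} = \sqrt{-26} = i \sqrt{26} \approx 5.099 i$)
$- \frac{47200}{-23244} + \left(\left(-53 + 15\right) + v S\right)^{2} = - \frac{47200}{-23244} + \left(\left(-53 + 15\right) + 2 i \sqrt{26}\right)^{2} = \left(-47200\right) \left(- \frac{1}{23244}\right) + \left(-38 + 2 i \sqrt{26}\right)^{2} = \frac{11800}{5811} + \left(-38 + 2 i \sqrt{26}\right)^{2}$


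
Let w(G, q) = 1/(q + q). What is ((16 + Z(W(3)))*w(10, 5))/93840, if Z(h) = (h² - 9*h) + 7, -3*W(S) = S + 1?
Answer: 331/8445600 ≈ 3.9192e-5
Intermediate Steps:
w(G, q) = 1/(2*q)
W(S) = -⅓ - S/3 (W(S) = -(S + 1)/3 = -(1 + S)/3 = -⅓ - S/3)
Z(h) = 7 + h² - 9*h
((16 + Z(W(3)))*w(10, 5))/93840 = ((16 + (7 + (-⅓ - ⅓*3)² - 9*(-⅓ - ⅓*3)))*((½)/5))/93840 = ((16 + (7 + (-⅓ - 1)² - 9*(-⅓ - 1)))*((½)*(⅕)))*(1/93840) = ((16 + (7 + (-4/3)² - 9*(-4/3)))*(⅒))*(1/93840) = ((16 + (7 + 16/9 + 12))*(⅒))*(1/93840) = ((16 + 187/9)*(⅒))*(1/93840) = ((331/9)*(⅒))*(1/93840) = (331/90)*(1/93840) = 331/8445600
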